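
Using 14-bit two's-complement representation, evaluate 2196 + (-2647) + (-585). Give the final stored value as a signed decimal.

2196 + (-2647) = -451 (11111000111101)
-451 + (-585) = -1036 (11101111110100)

-1036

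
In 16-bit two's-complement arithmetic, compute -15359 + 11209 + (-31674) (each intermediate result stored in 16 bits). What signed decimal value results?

29712

-15359 + 11209 = -4150 (1110111111001010)
-4150 + (-31674) = -35824 → wraps to 29712 (0111010000010000)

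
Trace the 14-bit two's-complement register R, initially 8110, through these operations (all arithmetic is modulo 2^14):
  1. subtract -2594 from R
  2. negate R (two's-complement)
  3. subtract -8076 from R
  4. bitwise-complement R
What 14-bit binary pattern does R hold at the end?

00101001000011

Start: R = 8110 = 01111110101110.
R = 8110 − (-2594) = 10704; wraps to -5680 = 10100111010000
R = −(-5680) = 5680 = 01011000110000
R = 5680 − (-8076) = 13756; wraps to -2628 = 11010110111100
R = NOT 11010110111100 = 00101001000011 = 2627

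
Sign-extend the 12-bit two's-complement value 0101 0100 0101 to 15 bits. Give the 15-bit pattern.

000010101000101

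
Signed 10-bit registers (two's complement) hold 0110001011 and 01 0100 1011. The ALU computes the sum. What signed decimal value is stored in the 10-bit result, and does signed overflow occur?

0110001011 = 395 (signed)
01 0100 1011 → 0101001011 = 331 (signed)
  0110001011
+ 0101001011
= 1011010110
Result 1011010110: MSB = 1 → 726 − 1024 = -298.
Both addends are non-negative but the stored result is negative: signed overflow. The true value 395 + 331 = 726 lies outside [-512, 511].

-298; overflow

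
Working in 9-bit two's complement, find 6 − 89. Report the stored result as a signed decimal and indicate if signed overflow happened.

6 → 000000110
89 → 001011001
Subtract via negate-and-add: invert 001011001 + 1 = 110100111 (i.e. -89).
  000000110
+ 110100111
= 110101101
Result 110101101: MSB = 1 → 429 − 512 = -83.
Addends (after negating the subtrahend) have opposite signs, so signed overflow cannot occur.

-83; no overflow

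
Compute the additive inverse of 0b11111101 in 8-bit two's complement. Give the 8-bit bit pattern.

00000011

Invert: 00000010. Add 1: 00000011.
Check: 11111101 = -3, 00000011 = 3.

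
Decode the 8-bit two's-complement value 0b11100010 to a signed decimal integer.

MSB is 1, so the value is negative.
Unsigned reading: 226. Subtract 2^8 = 256: 226 − 256 = -30.

-30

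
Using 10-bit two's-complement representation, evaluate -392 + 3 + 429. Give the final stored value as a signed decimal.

40

-392 + 3 = -389 (1001111011)
-389 + 429 = 40 (0000101000)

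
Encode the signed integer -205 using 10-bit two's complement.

1100110011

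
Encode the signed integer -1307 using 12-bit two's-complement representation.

|-1307| = 1307 = 010100011011 in 12 bits.
Invert the bits: 101011100100. Add 1: 101011100101.
Check: 101011100101 reads as 2789 − 4096 = -1307.

101011100101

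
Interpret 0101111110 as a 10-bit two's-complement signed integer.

382

MSB is 0, so the value is non-negative: 0101111110 = 382.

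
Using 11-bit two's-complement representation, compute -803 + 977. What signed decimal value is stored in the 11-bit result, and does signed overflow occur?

174; no overflow

-803 → 10011011101
977 → 01111010001
  10011011101
+ 01111010001
= 00010101110  (discard carry-out 1)
Result 00010101110: MSB = 0 → value 174.
Addends have opposite signs, so signed overflow cannot occur.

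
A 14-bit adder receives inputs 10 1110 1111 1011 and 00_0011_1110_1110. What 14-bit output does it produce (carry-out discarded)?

  10111011111011
+ 00001111101110
= 11001011101001

11001011101001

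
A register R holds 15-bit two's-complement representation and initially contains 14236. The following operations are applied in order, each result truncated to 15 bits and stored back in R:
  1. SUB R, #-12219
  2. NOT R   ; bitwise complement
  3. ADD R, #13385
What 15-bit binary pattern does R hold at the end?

Start: R = 14236 = 011011110011100.
R = 14236 − (-12219) = 26455; wraps to -6313 = 110011101010111
R = NOT 110011101010111 = 001100010101000 = 6312
R = 6312 + 13385 = 19697; wraps to -13071 = 100110011110001

100110011110001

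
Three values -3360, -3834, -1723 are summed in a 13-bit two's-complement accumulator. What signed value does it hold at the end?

-3360 + (-3834) = -7194 → wraps to 998 (0001111100110)
998 + (-1723) = -725 (1110100101011)

-725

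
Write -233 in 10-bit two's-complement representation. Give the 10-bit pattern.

1100010111

|-233| = 233 = 0011101001 in 10 bits.
Invert the bits: 1100010110. Add 1: 1100010111.
Check: 1100010111 reads as 791 − 1024 = -233.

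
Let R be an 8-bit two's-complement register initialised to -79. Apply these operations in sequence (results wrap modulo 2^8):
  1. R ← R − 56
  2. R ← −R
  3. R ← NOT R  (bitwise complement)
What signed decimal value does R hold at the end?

120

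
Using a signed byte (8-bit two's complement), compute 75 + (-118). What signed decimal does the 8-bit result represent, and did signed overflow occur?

-43; no overflow

75 → 01001011
-118 → 10001010
  01001011
+ 10001010
= 11010101
Result 11010101: MSB = 1 → 213 − 256 = -43.
Addends have opposite signs, so signed overflow cannot occur.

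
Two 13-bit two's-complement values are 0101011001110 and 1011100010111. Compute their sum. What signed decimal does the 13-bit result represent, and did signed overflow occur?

485; no overflow

0101011001110 = 2766 (signed)
1011100010111 = -2281 (signed)
  0101011001110
+ 1011100010111
= 0000111100101  (discard carry-out 1)
Result 0000111100101: MSB = 0 → value 485.
Addends have opposite signs, so signed overflow cannot occur.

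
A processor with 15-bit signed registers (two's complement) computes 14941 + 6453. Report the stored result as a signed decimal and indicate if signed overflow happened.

14941 → 011101001011101
6453 → 001100100110101
  011101001011101
+ 001100100110101
= 101001110010010
Result 101001110010010: MSB = 1 → 21394 − 32768 = -11374.
Both addends are non-negative but the stored result is negative: signed overflow. The true value 14941 + 6453 = 21394 lies outside [-16384, 16383].

-11374; overflow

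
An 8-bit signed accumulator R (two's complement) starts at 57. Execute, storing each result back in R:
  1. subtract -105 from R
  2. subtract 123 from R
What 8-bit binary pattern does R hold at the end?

00100111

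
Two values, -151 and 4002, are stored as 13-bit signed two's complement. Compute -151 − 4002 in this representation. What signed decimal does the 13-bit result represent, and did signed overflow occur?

4039; overflow

-151 → 1111101101001
4002 → 0111110100010
Subtract via negate-and-add: invert 0111110100010 + 1 = 1000001011110 (i.e. -4002).
  1111101101001
+ 1000001011110
= 0111111000111  (discard carry-out 1)
Result 0111111000111: MSB = 0 → value 4039.
Both addends (after negating the subtrahend) are negative but the stored result is non-negative: signed overflow. The true value -151 − 4002 = -4153 lies outside [-4096, 4095].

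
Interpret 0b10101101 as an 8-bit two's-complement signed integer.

-83

MSB is 1, so the value is negative.
Unsigned reading: 173. Subtract 2^8 = 256: 173 − 256 = -83.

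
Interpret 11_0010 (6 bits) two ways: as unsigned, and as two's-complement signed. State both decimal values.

Unsigned: 110010 = 50.
Signed: MSB=1 → 50 − 64 = -14.

unsigned = 50, signed = -14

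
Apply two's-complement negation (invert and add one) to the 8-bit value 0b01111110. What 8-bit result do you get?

Invert: 10000001. Add 1: 10000010.
Check: 01111110 = 126, 10000010 = -126.

10000010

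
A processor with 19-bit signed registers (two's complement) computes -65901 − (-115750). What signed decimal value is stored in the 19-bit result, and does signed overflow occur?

49849; no overflow

-65901 → 1101111111010010011
-115750 → 1100011101111011010
Subtract via negate-and-add: invert 1100011101111011010 + 1 = 0011100010000100110 (i.e. 115750).
  1101111111010010011
+ 0011100010000100110
= 0001100001010111001  (discard carry-out 1)
Result 0001100001010111001: MSB = 0 → value 49849.
Addends (after negating the subtrahend) have opposite signs, so signed overflow cannot occur.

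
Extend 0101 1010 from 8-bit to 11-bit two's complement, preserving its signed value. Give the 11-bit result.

MSB of 01011010 is 0; replicate it into the new high bits.
000|01011010 → 00001011010 (still 90).

00001011010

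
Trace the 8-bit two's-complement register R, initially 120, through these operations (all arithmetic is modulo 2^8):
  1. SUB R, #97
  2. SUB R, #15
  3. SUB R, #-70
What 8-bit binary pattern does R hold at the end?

Start: R = 120 = 01111000.
R = 120 − 97 = 23 = 00010111
R = 23 − 15 = 8 = 00001000
R = 8 − (-70) = 78 = 01001110

01001110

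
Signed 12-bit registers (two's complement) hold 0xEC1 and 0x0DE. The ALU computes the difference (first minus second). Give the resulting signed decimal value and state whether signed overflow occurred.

-541; no overflow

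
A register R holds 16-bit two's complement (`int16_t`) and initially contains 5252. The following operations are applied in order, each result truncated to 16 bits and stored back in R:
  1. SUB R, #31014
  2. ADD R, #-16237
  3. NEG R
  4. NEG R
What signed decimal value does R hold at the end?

Start: R = 5252 = 0001010010000100.
R = 5252 − 31014 = -25762 = 1001101101011110
R = -25762 + (-16237) = -41999; wraps to 23537 = 0101101111110001
R = −(23537) = -23537 = 1010010000001111
R = −(-23537) = 23537 = 0101101111110001

23537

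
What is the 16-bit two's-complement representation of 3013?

0000101111000101

3013 is non-negative, so write it directly in 16 bits: 0000101111000101.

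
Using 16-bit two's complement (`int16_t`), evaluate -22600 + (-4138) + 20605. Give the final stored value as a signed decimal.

-22600 + (-4138) = -26738 (1001011110001110)
-26738 + 20605 = -6133 (1110100000001011)

-6133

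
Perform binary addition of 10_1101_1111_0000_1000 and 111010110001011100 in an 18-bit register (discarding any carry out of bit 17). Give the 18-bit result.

  101101111100001000
+ 111010110001011100
= 101000101101100100  (discard carry-out 1)

101000101101100100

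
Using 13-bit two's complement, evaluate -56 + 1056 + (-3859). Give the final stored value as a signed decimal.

-56 + 1056 = 1000 (0001111101000)
1000 + (-3859) = -2859 (1010011010101)

-2859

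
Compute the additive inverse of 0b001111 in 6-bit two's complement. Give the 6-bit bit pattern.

110001

Invert: 110000. Add 1: 110001.
Check: 001111 = 15, 110001 = -15.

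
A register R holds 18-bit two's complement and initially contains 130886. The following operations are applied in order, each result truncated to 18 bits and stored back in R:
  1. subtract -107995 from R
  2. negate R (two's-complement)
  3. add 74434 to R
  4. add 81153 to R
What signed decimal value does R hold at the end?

Start: R = 130886 = 011111111101000110.
R = 130886 − (-107995) = 238881; wraps to -23263 = 111010010100100001
R = −(-23263) = 23263 = 000101101011011111
R = 23263 + 74434 = 97697 = 010111110110100001
R = 97697 + 81153 = 178850; wraps to -83294 = 101011101010100010

-83294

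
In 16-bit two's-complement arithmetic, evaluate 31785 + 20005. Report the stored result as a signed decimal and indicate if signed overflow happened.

-13746; overflow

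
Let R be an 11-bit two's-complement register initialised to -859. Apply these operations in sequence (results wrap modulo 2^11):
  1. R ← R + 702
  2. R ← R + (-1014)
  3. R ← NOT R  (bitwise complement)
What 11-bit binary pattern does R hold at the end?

Start: R = -859 = 10010100101.
R = -859 + 702 = -157 = 11101100011
R = -157 + (-1014) = -1171; wraps to 877 = 01101101101
R = NOT 01101101101 = 10010010010 = -878

10010010010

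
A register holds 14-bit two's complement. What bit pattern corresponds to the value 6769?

01101001110001

6769 is non-negative, so write it directly in 14 bits: 01101001110001.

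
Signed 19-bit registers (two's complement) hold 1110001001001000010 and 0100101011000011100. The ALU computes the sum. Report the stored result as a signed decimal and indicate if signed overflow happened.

92254; no overflow

1110001001001000010 = -60862 (signed)
0100101011000011100 = 153116 (signed)
  1110001001001000010
+ 0100101011000011100
= 0010110100001011110  (discard carry-out 1)
Result 0010110100001011110: MSB = 0 → value 92254.
Addends have opposite signs, so signed overflow cannot occur.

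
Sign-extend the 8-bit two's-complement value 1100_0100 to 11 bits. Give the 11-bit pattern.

MSB of 11000100 is 1; replicate it into the new high bits.
111|11000100 → 11111000100 (still -60).

11111000100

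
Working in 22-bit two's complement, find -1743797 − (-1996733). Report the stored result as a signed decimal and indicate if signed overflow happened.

252936; no overflow

-1743797 → 1001010110010001001011
-1996733 → 1000011000100001000011
Subtract via negate-and-add: invert 1000011000100001000011 + 1 = 0111100111011110111101 (i.e. 1996733).
  1001010110010001001011
+ 0111100111011110111101
= 0000111101110000001000  (discard carry-out 1)
Result 0000111101110000001000: MSB = 0 → value 252936.
Addends (after negating the subtrahend) have opposite signs, so signed overflow cannot occur.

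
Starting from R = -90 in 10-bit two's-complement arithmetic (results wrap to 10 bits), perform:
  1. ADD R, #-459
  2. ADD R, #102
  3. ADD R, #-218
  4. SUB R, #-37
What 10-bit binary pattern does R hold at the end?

Start: R = -90 = 1110100110.
R = -90 + (-459) = -549; wraps to 475 = 0111011011
R = 475 + 102 = 577; wraps to -447 = 1001000001
R = -447 + (-218) = -665; wraps to 359 = 0101100111
R = 359 − (-37) = 396 = 0110001100

0110001100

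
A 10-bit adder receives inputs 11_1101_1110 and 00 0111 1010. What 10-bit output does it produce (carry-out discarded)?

0001011000

  1111011110
+ 0001111010
= 0001011000  (discard carry-out 1)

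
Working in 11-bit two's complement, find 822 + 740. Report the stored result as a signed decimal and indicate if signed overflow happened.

-486; overflow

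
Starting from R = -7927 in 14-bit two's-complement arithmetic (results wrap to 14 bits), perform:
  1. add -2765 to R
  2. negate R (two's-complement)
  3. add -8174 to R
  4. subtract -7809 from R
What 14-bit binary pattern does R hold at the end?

Start: R = -7927 = 10000100001001.
R = -7927 + (-2765) = -10692; wraps to 5692 = 01011000111100
R = −(5692) = -5692 = 10100111000100
R = -5692 + (-8174) = -13866; wraps to 2518 = 00100111010110
R = 2518 − (-7809) = 10327; wraps to -6057 = 10100001010111

10100001010111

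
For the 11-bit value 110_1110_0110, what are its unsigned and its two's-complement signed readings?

Unsigned: 11011100110 = 1766.
Signed: MSB=1 → 1766 − 2048 = -282.

unsigned = 1766, signed = -282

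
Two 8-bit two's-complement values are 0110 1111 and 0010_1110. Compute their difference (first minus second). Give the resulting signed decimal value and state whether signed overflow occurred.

65; no overflow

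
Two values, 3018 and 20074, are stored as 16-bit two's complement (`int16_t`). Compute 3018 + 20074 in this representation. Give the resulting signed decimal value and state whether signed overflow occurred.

3018 → 0000101111001010
20074 → 0100111001101010
  0000101111001010
+ 0100111001101010
= 0101101000110100
Result 0101101000110100: MSB = 0 → value 23092.
Both addends are non-negative and so is the stored result: no signed overflow.

23092; no overflow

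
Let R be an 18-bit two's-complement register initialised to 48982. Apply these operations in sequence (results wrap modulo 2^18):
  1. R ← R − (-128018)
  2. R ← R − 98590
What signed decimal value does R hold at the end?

78410

Start: R = 48982 = 001011111101010110.
R = 48982 − (-128018) = 177000; wraps to -85144 = 101011001101101000
R = -85144 − 98590 = -183734; wraps to 78410 = 010011001001001010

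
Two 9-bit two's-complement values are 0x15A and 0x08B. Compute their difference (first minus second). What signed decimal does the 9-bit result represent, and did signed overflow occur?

207; overflow

0x15A = 101011010 = -166 (signed)
0x08B = 010001011 = 139 (signed)
Subtract via negate-and-add: invert 010001011 + 1 = 101110101 (i.e. -139).
  101011010
+ 101110101
= 011001111  (discard carry-out 1)
Result 011001111: MSB = 0 → value 207.
Both addends (after negating the subtrahend) are negative but the stored result is non-negative: signed overflow. The true value -166 − 139 = -305 lies outside [-256, 255].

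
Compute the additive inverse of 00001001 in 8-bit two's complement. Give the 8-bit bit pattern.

11110111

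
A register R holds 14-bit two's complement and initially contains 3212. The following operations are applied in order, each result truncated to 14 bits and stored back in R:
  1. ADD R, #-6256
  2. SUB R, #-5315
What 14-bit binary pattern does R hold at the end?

00100011011111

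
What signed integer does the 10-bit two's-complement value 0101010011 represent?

339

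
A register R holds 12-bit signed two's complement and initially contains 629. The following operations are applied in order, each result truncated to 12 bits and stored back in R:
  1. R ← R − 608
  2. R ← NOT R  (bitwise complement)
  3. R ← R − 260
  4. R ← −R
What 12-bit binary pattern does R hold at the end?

000100011010

Start: R = 629 = 001001110101.
R = 629 − 608 = 21 = 000000010101
R = NOT 000000010101 = 111111101010 = -22
R = -22 − 260 = -282 = 111011100110
R = −(-282) = 282 = 000100011010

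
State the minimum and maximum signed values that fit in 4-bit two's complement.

Minimum: −2^3 = -8.
Maximum: 2^3 − 1 = 7.

min = -8, max = 7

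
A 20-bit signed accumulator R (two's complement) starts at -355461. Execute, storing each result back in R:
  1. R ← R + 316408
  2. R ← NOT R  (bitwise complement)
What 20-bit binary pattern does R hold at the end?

Start: R = -355461 = 10101001001101111011.
R = -355461 + 316408 = -39053 = 11110110011101110011
R = NOT 11110110011101110011 = 00001001100010001100 = 39052

00001001100010001100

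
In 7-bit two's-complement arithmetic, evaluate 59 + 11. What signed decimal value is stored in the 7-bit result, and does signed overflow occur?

59 → 0111011
11 → 0001011
  0111011
+ 0001011
= 1000110
Result 1000110: MSB = 1 → 70 − 128 = -58.
Both addends are non-negative but the stored result is negative: signed overflow. The true value 59 + 11 = 70 lies outside [-64, 63].

-58; overflow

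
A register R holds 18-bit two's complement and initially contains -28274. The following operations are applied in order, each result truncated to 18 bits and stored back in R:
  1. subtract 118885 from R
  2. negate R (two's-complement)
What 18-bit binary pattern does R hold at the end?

100011111011010111

Start: R = -28274 = 111001000110001110.
R = -28274 − 118885 = -147159; wraps to 114985 = 011100000100101001
R = −(114985) = -114985 = 100011111011010111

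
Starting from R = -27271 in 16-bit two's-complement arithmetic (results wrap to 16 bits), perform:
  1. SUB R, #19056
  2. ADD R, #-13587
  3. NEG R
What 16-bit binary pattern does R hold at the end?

Start: R = -27271 = 1001010101111001.
R = -27271 − 19056 = -46327; wraps to 19209 = 0100101100001001
R = 19209 + (-13587) = 5622 = 0001010111110110
R = −(5622) = -5622 = 1110101000001010

1110101000001010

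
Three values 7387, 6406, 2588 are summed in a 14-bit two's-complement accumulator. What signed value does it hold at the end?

-3

7387 + 6406 = 13793 → wraps to -2591 (11010111100001)
-2591 + 2588 = -3 (11111111111101)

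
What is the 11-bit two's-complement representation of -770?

|-770| = 770 = 01100000010 in 11 bits.
Invert the bits: 10011111101. Add 1: 10011111110.
Check: 10011111110 reads as 1278 − 2048 = -770.

10011111110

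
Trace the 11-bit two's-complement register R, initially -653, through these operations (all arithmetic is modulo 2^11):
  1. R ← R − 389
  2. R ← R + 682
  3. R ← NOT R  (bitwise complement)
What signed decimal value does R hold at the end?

Start: R = -653 = 10101110011.
R = -653 − 389 = -1042; wraps to 1006 = 01111101110
R = 1006 + 682 = 1688; wraps to -360 = 11010011000
R = NOT 11010011000 = 00101100111 = 359

359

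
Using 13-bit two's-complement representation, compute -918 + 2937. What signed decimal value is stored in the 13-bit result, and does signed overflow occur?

-918 → 1110001101010
2937 → 0101101111001
  1110001101010
+ 0101101111001
= 0011111100011  (discard carry-out 1)
Result 0011111100011: MSB = 0 → value 2019.
Addends have opposite signs, so signed overflow cannot occur.

2019; no overflow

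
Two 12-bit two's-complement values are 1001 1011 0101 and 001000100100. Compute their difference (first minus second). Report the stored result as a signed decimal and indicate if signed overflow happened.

1001 1011 0101 → 100110110101 = -1611 (signed)
001000100100 = 548 (signed)
Subtract via negate-and-add: invert 001000100100 + 1 = 110111011100 (i.e. -548).
  100110110101
+ 110111011100
= 011110010001  (discard carry-out 1)
Result 011110010001: MSB = 0 → value 1937.
Both addends (after negating the subtrahend) are negative but the stored result is non-negative: signed overflow. The true value -1611 − 548 = -2159 lies outside [-2048, 2047].

1937; overflow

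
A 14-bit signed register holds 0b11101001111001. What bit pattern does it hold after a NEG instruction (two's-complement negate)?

00010110000111

Invert: 00010110000110. Add 1: 00010110000111.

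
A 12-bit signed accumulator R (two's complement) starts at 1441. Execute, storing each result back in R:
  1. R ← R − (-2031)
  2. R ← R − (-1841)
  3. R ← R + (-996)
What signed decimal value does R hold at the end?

221

Start: R = 1441 = 010110100001.
R = 1441 − (-2031) = 3472; wraps to -624 = 110110010000
R = -624 − (-1841) = 1217 = 010011000001
R = 1217 + (-996) = 221 = 000011011101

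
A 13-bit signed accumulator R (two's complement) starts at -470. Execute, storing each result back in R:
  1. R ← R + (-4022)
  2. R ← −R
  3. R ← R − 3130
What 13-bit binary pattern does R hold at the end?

Start: R = -470 = 1111000101010.
R = -470 + (-4022) = -4492; wraps to 3700 = 0111001110100
R = −(3700) = -3700 = 1000110001100
R = -3700 − 3130 = -6830; wraps to 1362 = 0010101010010

0010101010010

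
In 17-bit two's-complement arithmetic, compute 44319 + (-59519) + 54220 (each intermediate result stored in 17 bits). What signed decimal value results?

39020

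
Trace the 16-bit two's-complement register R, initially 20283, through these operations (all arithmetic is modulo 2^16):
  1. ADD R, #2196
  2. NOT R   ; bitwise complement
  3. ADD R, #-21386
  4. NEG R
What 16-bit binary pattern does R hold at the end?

Start: R = 20283 = 0100111100111011.
R = 20283 + 2196 = 22479 = 0101011111001111
R = NOT 0101011111001111 = 1010100000110000 = -22480
R = -22480 + (-21386) = -43866; wraps to 21670 = 0101010010100110
R = −(21670) = -21670 = 1010101101011010

1010101101011010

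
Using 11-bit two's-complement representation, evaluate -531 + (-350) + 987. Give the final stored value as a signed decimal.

106

-531 + (-350) = -881 (10010001111)
-881 + 987 = 106 (00001101010)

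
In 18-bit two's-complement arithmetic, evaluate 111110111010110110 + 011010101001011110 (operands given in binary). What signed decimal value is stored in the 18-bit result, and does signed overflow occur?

111110111010110110 = -4426 (signed)
011010101001011110 = 109150 (signed)
  111110111010110110
+ 011010101001011110
= 011001100100010100  (discard carry-out 1)
Result 011001100100010100: MSB = 0 → value 104724.
Addends have opposite signs, so signed overflow cannot occur.

104724; no overflow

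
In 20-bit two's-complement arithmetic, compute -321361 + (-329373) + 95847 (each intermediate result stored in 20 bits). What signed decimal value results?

493689

-321361 + (-329373) = -650734 → wraps to 397842 (01100001001000010010)
397842 + 95847 = 493689 (01111000100001111001)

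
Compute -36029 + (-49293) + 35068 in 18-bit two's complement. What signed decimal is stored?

-36029 + (-49293) = -85322 (101011001010110110)
-85322 + 35068 = -50254 (110011101110110010)

-50254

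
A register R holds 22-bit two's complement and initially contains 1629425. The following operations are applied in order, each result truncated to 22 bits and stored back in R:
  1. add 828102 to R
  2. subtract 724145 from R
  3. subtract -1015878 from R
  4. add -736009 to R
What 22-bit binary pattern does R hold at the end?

0111101011100001000011

Start: R = 1629425 = 0110001101110011110001.
R = 1629425 + 828102 = 2457527; wraps to -1736777 = 1001010111111110110111
R = -1736777 − 724145 = -2460922; wraps to 1733382 = 0110100111001100000110
R = 1733382 − (-1015878) = 2749260; wraps to -1445044 = 1010011111001101001100
R = -1445044 + (-736009) = -2181053; wraps to 2013251 = 0111101011100001000011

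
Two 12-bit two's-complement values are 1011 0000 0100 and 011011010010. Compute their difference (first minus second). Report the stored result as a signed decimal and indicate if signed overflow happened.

1074; overflow

1011 0000 0100 → 101100000100 = -1276 (signed)
011011010010 = 1746 (signed)
Subtract via negate-and-add: invert 011011010010 + 1 = 100100101110 (i.e. -1746).
  101100000100
+ 100100101110
= 010000110010  (discard carry-out 1)
Result 010000110010: MSB = 0 → value 1074.
Both addends (after negating the subtrahend) are negative but the stored result is non-negative: signed overflow. The true value -1276 − 1746 = -3022 lies outside [-2048, 2047].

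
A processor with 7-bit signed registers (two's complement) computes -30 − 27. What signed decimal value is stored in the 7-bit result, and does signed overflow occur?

-57; no overflow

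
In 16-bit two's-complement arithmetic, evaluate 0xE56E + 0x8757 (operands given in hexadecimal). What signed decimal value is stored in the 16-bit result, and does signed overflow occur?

0xE56E = 1110010101101110 = -6802 (signed)
0x8757 = 1000011101010111 = -30889 (signed)
  1110010101101110
+ 1000011101010111
= 0110110011000101  (discard carry-out 1)
Result 0110110011000101: MSB = 0 → value 27845.
Both addends are negative but the stored result is non-negative: signed overflow. The true value -6802 + (-30889) = -37691 lies outside [-32768, 32767].

27845; overflow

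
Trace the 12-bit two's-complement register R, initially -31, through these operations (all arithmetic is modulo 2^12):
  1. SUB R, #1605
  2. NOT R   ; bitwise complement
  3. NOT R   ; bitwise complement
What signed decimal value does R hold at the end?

-1636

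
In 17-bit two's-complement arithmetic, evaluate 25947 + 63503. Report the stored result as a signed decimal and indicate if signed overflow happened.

-41622; overflow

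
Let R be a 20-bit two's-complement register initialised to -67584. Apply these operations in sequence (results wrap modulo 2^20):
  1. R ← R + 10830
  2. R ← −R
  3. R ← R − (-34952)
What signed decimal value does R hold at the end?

91706

Start: R = -67584 = 11101111100000000000.
R = -67584 + 10830 = -56754 = 11110010001001001110
R = −(-56754) = 56754 = 00001101110110110010
R = 56754 − (-34952) = 91706 = 00010110011000111010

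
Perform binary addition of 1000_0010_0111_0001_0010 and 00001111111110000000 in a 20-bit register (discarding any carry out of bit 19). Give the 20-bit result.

  10000010011100010010
+ 00001111111110000000
= 10010010011010010010

10010010011010010010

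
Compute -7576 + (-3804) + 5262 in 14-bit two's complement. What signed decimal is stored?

-7576 + (-3804) = -11380 → wraps to 5004 (01001110001100)
5004 + 5262 = 10266 → wraps to -6118 (10100000011010)

-6118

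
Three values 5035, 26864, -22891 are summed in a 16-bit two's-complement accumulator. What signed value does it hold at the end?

5035 + 26864 = 31899 (0111110010011011)
31899 + (-22891) = 9008 (0010001100110000)

9008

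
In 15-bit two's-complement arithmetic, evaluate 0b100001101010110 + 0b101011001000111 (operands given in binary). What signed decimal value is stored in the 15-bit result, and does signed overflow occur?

6557; overflow

0b100001101010110 → 100001101010110 = -15530 (signed)
0b101011001000111 → 101011001000111 = -10681 (signed)
  100001101010110
+ 101011001000111
= 001100110011101  (discard carry-out 1)
Result 001100110011101: MSB = 0 → value 6557.
Both addends are negative but the stored result is non-negative: signed overflow. The true value -15530 + (-10681) = -26211 lies outside [-16384, 16383].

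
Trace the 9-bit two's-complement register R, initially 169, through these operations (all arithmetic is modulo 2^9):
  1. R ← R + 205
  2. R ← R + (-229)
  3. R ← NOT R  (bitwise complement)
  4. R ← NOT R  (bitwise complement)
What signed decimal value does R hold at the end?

145

Start: R = 169 = 010101001.
R = 169 + 205 = 374; wraps to -138 = 101110110
R = -138 + (-229) = -367; wraps to 145 = 010010001
R = NOT 010010001 = 101101110 = -146
R = NOT 101101110 = 010010001 = 145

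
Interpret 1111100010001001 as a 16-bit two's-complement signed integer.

-1911

MSB is 1, so the value is negative.
Unsigned reading: 63625. Subtract 2^16 = 65536: 63625 − 65536 = -1911.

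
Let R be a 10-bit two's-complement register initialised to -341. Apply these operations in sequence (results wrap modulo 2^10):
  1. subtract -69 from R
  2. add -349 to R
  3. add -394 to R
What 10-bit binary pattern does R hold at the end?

Start: R = -341 = 1010101011.
R = -341 − (-69) = -272 = 1011110000
R = -272 + (-349) = -621; wraps to 403 = 0110010011
R = 403 + (-394) = 9 = 0000001001

0000001001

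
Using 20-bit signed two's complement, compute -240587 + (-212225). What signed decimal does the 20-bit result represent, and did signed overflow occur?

-240587 → 11000101010000110101
-212225 → 11001100001011111111
  11000101010000110101
+ 11001100001011111111
= 10010001011100110100  (discard carry-out 1)
Result 10010001011100110100: MSB = 1 → 595764 − 1048576 = -452812.
Both addends are negative and so is the stored result: no signed overflow.

-452812; no overflow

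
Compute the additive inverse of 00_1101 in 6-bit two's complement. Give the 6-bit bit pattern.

Invert: 110010. Add 1: 110011.

110011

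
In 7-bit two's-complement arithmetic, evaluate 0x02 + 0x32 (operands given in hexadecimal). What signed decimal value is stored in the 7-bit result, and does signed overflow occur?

0x02 = 0000010 = 2 (signed)
0x32 = 0110010 = 50 (signed)
  0000010
+ 0110010
= 0110100
Result 0110100: MSB = 0 → value 52.
Both addends are non-negative and so is the stored result: no signed overflow.

52; no overflow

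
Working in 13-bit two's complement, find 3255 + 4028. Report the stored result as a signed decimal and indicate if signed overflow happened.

-909; overflow

3255 → 0110010110111
4028 → 0111110111100
  0110010110111
+ 0111110111100
= 1110001110011
Result 1110001110011: MSB = 1 → 7283 − 8192 = -909.
Both addends are non-negative but the stored result is negative: signed overflow. The true value 3255 + 4028 = 7283 lies outside [-4096, 4095].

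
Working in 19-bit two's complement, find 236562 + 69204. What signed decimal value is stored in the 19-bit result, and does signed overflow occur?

-218522; overflow

236562 → 0111001110000010010
69204 → 0010000111001010100
  0111001110000010010
+ 0010000111001010100
= 1001010101001100110
Result 1001010101001100110: MSB = 1 → 305766 − 524288 = -218522.
Both addends are non-negative but the stored result is negative: signed overflow. The true value 236562 + 69204 = 305766 lies outside [-262144, 262143].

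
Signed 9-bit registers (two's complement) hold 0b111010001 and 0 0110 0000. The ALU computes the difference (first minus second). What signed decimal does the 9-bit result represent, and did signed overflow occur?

0b111010001 → 111010001 = -47 (signed)
0 0110 0000 → 001100000 = 96 (signed)
Subtract via negate-and-add: invert 001100000 + 1 = 110100000 (i.e. -96).
  111010001
+ 110100000
= 101110001  (discard carry-out 1)
Result 101110001: MSB = 1 → 369 − 512 = -143.
Both addends (after negating the subtrahend) are negative and so is the stored result: no signed overflow.

-143; no overflow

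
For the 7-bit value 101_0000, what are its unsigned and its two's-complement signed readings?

unsigned = 80, signed = -48

Unsigned: 1010000 = 80.
Signed: MSB=1 → 80 − 128 = -48.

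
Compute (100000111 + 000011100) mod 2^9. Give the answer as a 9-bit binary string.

100100011

  100000111
+ 000011100
= 100100011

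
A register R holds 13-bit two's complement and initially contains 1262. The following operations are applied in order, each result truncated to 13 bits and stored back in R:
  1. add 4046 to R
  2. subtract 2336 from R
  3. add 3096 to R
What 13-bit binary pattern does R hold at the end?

1011110110100

Start: R = 1262 = 0010011101110.
R = 1262 + 4046 = 5308; wraps to -2884 = 1010010111100
R = -2884 − 2336 = -5220; wraps to 2972 = 0101110011100
R = 2972 + 3096 = 6068; wraps to -2124 = 1011110110100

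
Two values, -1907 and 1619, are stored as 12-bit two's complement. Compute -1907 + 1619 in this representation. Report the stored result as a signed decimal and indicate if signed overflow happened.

-1907 → 100010001101
1619 → 011001010011
  100010001101
+ 011001010011
= 111011100000
Result 111011100000: MSB = 1 → 3808 − 4096 = -288.
Addends have opposite signs, so signed overflow cannot occur.

-288; no overflow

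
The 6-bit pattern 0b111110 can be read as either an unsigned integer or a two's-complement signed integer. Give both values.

Unsigned: 111110 = 62.
Signed: MSB=1 → 62 − 64 = -2.

unsigned = 62, signed = -2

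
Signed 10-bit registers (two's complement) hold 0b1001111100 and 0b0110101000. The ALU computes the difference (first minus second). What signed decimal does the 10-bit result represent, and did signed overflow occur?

0b1001111100 → 1001111100 = -388 (signed)
0b0110101000 → 0110101000 = 424 (signed)
Subtract via negate-and-add: invert 0110101000 + 1 = 1001011000 (i.e. -424).
  1001111100
+ 1001011000
= 0011010100  (discard carry-out 1)
Result 0011010100: MSB = 0 → value 212.
Both addends (after negating the subtrahend) are negative but the stored result is non-negative: signed overflow. The true value -388 − 424 = -812 lies outside [-512, 511].

212; overflow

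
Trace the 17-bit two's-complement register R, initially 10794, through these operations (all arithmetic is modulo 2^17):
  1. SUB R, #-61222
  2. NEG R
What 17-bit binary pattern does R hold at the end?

01110011010110000

Start: R = 10794 = 00010101000101010.
R = 10794 − (-61222) = 72016; wraps to -59056 = 10001100101010000
R = −(-59056) = 59056 = 01110011010110000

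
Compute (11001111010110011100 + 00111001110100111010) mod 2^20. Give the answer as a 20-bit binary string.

  11001111010110011100
+ 00111001110100111010
= 00001001001011010110  (discard carry-out 1)

00001001001011010110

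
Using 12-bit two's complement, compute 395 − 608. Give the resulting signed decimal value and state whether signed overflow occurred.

-213; no overflow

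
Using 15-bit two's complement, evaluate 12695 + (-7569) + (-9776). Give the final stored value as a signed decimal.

-4650

12695 + (-7569) = 5126 (001010000000110)
5126 + (-9776) = -4650 (110110111010110)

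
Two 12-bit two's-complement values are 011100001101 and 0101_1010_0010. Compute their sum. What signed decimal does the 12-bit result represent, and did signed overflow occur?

011100001101 = 1805 (signed)
0101_1010_0010 → 010110100010 = 1442 (signed)
  011100001101
+ 010110100010
= 110010101111
Result 110010101111: MSB = 1 → 3247 − 4096 = -849.
Both addends are non-negative but the stored result is negative: signed overflow. The true value 1805 + 1442 = 3247 lies outside [-2048, 2047].

-849; overflow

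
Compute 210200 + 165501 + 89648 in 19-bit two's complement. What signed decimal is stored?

-58939

210200 + 165501 = 375701 → wraps to -148587 (1011011101110010101)
-148587 + 89648 = -58939 (1110001100111000101)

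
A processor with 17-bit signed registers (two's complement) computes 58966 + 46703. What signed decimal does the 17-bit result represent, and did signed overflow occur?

58966 → 01110011001010110
46703 → 01011011001101111
  01110011001010110
+ 01011011001101111
= 11001110011000101
Result 11001110011000101: MSB = 1 → 105669 − 131072 = -25403.
Both addends are non-negative but the stored result is negative: signed overflow. The true value 58966 + 46703 = 105669 lies outside [-65536, 65535].

-25403; overflow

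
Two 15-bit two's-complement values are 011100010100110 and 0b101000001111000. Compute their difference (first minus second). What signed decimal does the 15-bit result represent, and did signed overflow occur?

011100010100110 = 14502 (signed)
0b101000001111000 → 101000001111000 = -12168 (signed)
Subtract via negate-and-add: invert 101000001111000 + 1 = 010111110001000 (i.e. 12168).
  011100010100110
+ 010111110001000
= 110100000101110
Result 110100000101110: MSB = 1 → 26670 − 32768 = -6098.
Both addends (after negating the subtrahend) are non-negative but the stored result is negative: signed overflow. The true value 14502 − (-12168) = 26670 lies outside [-16384, 16383].

-6098; overflow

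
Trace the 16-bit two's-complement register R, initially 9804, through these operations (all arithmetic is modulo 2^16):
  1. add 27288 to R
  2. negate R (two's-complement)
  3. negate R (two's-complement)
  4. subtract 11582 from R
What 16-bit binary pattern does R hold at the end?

0110001110100110

Start: R = 9804 = 0010011001001100.
R = 9804 + 27288 = 37092; wraps to -28444 = 1001000011100100
R = −(-28444) = 28444 = 0110111100011100
R = −(28444) = -28444 = 1001000011100100
R = -28444 − 11582 = -40026; wraps to 25510 = 0110001110100110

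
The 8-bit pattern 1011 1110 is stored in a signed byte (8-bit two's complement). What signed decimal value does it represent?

-66

MSB is 1, so the value is negative.
Unsigned reading: 190. Subtract 2^8 = 256: 190 − 256 = -66.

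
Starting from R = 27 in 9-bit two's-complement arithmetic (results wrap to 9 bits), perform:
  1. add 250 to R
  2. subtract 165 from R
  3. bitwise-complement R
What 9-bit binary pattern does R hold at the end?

110001111

Start: R = 27 = 000011011.
R = 27 + 250 = 277; wraps to -235 = 100010101
R = -235 − 165 = -400; wraps to 112 = 001110000
R = NOT 001110000 = 110001111 = -113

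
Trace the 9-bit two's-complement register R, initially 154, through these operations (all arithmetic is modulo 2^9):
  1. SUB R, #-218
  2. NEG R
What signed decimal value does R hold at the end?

140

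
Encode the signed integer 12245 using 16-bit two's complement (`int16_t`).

0010111111010101

12245 is non-negative, so write it directly in 16 bits: 0010111111010101.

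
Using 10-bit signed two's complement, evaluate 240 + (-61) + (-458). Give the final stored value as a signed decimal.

240 + (-61) = 179 (0010110011)
179 + (-458) = -279 (1011101001)

-279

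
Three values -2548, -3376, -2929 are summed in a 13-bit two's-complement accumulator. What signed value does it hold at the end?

-2548 + (-3376) = -5924 → wraps to 2268 (0100011011100)
2268 + (-2929) = -661 (1110101101011)

-661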